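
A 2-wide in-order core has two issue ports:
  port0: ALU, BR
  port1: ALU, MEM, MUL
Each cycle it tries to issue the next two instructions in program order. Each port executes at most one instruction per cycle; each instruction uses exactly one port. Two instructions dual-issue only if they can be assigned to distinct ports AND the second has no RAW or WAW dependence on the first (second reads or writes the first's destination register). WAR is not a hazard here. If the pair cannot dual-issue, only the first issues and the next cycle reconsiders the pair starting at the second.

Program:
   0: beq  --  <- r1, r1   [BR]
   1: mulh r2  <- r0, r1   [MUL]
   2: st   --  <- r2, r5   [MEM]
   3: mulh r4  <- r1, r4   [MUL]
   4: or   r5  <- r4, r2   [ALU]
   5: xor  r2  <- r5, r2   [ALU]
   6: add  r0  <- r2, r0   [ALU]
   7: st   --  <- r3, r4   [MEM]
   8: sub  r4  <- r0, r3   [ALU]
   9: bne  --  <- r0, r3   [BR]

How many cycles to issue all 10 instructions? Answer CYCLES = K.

CYCLES = 7

[0] i0/i1  beq.BR/mulh.MUL  -- dual
[1] i2  st.MEM  -- no-port MEM/MUL
[2] i3  mulh.MUL  -- RAW r4
[3] i4  or.ALU  -- RAW r5
[4] i5  xor.ALU  -- RAW r2
[5] i6/i7  add.ALU/st.MEM  -- dual
[6] i8/i9  sub.ALU/bne.BR  -- dual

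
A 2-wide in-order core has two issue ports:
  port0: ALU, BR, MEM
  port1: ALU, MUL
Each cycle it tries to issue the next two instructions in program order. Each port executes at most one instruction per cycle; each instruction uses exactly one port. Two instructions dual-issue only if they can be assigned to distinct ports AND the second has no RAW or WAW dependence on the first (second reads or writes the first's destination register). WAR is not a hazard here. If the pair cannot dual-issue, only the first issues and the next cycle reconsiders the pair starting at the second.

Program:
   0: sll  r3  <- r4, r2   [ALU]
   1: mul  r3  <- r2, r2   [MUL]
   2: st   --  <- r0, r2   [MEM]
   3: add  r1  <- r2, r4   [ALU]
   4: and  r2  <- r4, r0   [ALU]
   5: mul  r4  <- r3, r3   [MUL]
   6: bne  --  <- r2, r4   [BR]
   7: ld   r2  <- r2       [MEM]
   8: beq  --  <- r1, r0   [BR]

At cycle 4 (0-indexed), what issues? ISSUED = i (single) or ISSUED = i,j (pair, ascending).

ISSUED = 6

[0] i0  sll  -- WAW r3
[1] i1,i2  mul;st  -- dual
[2] i3,i4  add;and  -- dual
[3] i5  mul  -- RAW r4
[4] i6  bne  -- no-port BR/MEM
[5] i7  ld  -- no-port MEM/BR
[6] i8  beq  -- tail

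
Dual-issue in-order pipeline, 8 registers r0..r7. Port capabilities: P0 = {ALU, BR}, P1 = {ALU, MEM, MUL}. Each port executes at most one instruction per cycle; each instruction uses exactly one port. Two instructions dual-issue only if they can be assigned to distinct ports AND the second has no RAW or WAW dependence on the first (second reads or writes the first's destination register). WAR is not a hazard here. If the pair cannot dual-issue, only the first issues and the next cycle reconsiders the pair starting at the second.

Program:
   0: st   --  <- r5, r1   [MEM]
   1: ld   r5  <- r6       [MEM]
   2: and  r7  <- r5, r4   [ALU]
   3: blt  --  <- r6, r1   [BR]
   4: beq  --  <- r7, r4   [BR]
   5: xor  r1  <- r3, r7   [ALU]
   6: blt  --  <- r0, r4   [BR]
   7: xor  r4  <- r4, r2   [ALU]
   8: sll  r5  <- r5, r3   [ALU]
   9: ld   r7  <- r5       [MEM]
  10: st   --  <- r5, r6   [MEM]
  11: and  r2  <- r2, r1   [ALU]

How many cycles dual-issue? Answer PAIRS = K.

0. st @i0  | no-port MEM/MEM
1. ld @i1  | RAW r5
2. and/blt @i2,i3  | pair
3. beq/xor @i4,i5  | pair
4. blt/xor @i6,i7  | pair
5. sll @i8  | RAW r5
6. ld @i9  | no-port MEM/MEM
7. st/and @i10,i11  | pair

PAIRS = 4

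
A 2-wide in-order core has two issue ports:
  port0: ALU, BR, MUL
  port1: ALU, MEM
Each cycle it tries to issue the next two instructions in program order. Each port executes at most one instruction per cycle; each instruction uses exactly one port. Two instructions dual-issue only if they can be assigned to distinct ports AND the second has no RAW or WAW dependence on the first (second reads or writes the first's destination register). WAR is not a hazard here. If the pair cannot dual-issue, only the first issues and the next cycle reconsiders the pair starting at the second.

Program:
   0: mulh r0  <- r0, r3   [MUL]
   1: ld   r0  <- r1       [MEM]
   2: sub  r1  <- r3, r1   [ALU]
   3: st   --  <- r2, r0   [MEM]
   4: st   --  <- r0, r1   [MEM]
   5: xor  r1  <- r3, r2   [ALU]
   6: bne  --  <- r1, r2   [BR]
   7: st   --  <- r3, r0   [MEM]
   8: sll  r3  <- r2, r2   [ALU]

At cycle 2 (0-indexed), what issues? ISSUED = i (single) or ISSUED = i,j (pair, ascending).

ISSUED = 3

  cy0 -> i0 (mulh) WAW r0
  cy1 -> i1/i2 (ld;sub) pair
  cy2 -> i3 (st) no-port MEM/MEM
  cy3 -> i4/i5 (st;xor) pair
  cy4 -> i6/i7 (bne;st) pair
  cy5 -> i8 (sll) tail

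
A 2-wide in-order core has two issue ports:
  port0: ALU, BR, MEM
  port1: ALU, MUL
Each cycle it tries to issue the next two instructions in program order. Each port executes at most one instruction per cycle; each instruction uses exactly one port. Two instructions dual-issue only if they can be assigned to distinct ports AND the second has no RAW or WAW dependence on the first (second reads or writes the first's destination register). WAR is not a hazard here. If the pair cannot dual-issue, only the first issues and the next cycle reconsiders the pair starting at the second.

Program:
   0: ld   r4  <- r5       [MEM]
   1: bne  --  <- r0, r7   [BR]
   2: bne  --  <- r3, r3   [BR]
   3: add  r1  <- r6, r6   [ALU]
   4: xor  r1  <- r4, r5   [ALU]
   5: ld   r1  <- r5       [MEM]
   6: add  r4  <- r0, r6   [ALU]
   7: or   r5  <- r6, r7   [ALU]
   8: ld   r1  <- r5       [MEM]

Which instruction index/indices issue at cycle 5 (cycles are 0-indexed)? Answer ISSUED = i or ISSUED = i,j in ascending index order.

0. ld @i0  | no-port MEM/BR
1. bne @i1  | no-port BR/BR
2. bne add @i2&i3  | pair
3. xor @i4  | WAW r1
4. ld add @i5&i6  | pair
5. or @i7  | RAW r5
6. ld @i8  | tail

ISSUED = 7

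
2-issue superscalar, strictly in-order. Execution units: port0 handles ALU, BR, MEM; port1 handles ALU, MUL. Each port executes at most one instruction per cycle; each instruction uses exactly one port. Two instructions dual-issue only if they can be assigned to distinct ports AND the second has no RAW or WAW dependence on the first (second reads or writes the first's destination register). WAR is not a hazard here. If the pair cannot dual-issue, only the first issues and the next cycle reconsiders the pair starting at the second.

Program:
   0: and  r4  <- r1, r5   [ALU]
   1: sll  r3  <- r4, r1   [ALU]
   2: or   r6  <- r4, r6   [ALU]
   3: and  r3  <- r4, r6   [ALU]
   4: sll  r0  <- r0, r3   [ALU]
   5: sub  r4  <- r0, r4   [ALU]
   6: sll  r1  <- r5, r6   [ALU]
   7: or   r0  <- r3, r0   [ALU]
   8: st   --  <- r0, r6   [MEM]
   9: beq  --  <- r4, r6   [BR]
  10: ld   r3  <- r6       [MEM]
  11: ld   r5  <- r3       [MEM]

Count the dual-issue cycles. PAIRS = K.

  cy0 -> i0 (and.ALU) RAW r4
  cy1 -> i1+i2 (sll.ALU/or.ALU) dual
  cy2 -> i3 (and.ALU) RAW r3
  cy3 -> i4 (sll.ALU) RAW r0
  cy4 -> i5+i6 (sub.ALU/sll.ALU) dual
  cy5 -> i7 (or.ALU) RAW r0
  cy6 -> i8 (st.MEM) no-port MEM/BR
  cy7 -> i9 (beq.BR) no-port BR/MEM
  cy8 -> i10 (ld.MEM) no-port MEM/MEM
  cy9 -> i11 (ld.MEM) tail

PAIRS = 2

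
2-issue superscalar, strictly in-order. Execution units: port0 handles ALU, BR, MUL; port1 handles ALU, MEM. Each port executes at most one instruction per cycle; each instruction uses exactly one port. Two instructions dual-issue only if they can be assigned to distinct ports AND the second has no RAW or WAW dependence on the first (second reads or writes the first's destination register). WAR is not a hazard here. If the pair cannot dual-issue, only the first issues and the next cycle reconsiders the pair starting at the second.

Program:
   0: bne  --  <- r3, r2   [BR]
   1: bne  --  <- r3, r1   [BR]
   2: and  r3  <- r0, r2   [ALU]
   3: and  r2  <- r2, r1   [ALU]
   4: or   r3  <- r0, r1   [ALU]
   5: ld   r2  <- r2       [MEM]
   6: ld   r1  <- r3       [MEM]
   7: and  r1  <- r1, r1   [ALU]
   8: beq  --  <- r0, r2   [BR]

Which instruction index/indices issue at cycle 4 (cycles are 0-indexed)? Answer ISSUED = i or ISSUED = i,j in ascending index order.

ISSUED = 6

[0] i0  bne.BR  -- no-port BR/BR
[1] i1,i2  bne.BR+and.ALU  -- pair
[2] i3,i4  and.ALU+or.ALU  -- pair
[3] i5  ld.MEM  -- no-port MEM/MEM
[4] i6  ld.MEM  -- RAW+WAW r1
[5] i7,i8  and.ALU+beq.BR  -- pair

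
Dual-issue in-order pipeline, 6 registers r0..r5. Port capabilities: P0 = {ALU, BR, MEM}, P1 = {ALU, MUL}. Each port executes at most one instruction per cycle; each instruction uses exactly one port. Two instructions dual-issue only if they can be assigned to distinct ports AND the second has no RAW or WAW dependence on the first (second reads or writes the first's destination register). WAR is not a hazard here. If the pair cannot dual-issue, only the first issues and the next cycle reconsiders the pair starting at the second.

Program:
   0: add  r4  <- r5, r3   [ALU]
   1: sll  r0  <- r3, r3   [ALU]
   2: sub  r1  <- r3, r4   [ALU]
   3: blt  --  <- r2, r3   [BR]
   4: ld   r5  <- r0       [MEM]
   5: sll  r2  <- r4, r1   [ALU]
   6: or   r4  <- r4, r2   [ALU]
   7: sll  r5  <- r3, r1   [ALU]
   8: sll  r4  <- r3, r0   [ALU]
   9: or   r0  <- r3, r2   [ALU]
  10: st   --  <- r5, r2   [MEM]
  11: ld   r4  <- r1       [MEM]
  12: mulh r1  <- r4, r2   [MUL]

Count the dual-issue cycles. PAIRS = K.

t=0 i0&i1:add sll ; dual
t=1 i2&i3:sub blt ; dual
t=2 i4&i5:ld sll ; dual
t=3 i6&i7:or sll ; dual
t=4 i8&i9:sll or ; dual
t=5 i10:st ; no-port MEM/MEM
t=6 i11:ld ; RAW r4
t=7 i12:mulh ; tail

PAIRS = 5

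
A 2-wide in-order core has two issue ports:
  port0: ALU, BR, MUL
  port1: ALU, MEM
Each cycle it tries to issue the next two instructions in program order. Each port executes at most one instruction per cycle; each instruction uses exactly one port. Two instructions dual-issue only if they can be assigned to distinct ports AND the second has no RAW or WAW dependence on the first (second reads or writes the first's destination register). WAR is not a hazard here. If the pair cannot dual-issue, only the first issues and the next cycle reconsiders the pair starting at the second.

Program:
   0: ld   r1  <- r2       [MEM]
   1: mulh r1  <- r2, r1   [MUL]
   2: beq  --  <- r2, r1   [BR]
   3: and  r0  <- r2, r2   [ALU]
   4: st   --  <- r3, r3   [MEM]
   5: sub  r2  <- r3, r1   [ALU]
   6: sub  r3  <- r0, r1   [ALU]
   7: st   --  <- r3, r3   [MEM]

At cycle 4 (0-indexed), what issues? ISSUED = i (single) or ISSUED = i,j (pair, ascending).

[0] i0  ld.MEM  -- RAW+WAW r1
[1] i1  mulh.MUL  -- no-port MUL/BR
[2] i2,i3  beq.BR and.ALU  -- pair
[3] i4,i5  st.MEM sub.ALU  -- pair
[4] i6  sub.ALU  -- RAW r3
[5] i7  st.MEM  -- tail

ISSUED = 6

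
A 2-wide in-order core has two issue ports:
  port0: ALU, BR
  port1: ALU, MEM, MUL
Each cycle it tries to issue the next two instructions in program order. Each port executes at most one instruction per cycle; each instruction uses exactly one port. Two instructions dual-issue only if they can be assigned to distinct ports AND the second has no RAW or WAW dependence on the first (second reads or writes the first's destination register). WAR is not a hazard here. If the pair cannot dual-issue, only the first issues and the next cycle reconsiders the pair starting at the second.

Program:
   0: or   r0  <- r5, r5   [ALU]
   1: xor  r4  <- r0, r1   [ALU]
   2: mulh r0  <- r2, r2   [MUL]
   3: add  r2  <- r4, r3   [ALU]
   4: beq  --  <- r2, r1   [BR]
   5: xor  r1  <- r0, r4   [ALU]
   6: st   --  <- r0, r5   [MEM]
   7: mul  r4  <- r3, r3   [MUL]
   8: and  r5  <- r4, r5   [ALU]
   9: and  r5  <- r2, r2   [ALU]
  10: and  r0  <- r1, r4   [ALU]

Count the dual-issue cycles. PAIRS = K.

[0] i0  or  -- RAW r0
[1] i1/i2  xor/mulh  -- dual
[2] i3  add  -- RAW r2
[3] i4/i5  beq/xor  -- dual
[4] i6  st  -- no-port MEM/MUL
[5] i7  mul  -- RAW r4
[6] i8  and  -- WAW r5
[7] i9/i10  and/and  -- dual

PAIRS = 3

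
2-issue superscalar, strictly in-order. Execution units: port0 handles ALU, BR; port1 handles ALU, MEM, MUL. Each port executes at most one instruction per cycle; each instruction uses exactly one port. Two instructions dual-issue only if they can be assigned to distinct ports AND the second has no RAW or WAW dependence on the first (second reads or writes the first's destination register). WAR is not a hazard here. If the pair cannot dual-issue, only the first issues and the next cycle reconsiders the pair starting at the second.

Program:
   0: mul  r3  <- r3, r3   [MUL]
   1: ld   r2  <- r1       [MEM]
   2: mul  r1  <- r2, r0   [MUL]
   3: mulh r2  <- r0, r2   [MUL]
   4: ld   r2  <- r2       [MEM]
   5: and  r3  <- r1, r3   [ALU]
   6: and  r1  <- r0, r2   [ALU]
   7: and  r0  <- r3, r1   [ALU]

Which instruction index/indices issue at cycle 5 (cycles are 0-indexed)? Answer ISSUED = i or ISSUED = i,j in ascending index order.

ISSUED = 6

t=0 i0:mul.MUL ; no-port MUL/MEM
t=1 i1:ld.MEM ; no-port MEM/MUL
t=2 i2:mul.MUL ; no-port MUL/MUL
t=3 i3:mulh.MUL ; no-port MUL/MEM
t=4 i4&i5:ld.MEM+and.ALU ; pair
t=5 i6:and.ALU ; RAW r1
t=6 i7:and.ALU ; tail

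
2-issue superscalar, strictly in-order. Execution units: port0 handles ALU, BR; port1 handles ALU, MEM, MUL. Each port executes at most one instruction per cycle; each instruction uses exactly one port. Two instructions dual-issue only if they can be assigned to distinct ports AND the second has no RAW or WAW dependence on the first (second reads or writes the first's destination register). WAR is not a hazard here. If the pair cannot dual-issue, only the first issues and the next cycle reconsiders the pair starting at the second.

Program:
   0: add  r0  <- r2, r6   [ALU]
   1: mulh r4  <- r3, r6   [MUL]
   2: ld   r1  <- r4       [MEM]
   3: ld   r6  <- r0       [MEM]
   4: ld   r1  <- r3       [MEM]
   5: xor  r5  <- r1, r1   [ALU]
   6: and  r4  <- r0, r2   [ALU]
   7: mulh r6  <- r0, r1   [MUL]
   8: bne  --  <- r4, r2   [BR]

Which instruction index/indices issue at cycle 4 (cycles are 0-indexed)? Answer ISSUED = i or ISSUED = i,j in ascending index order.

c0: i0+i1 add.ALU mulh.MUL  pair
c1: i2 ld.MEM  no-port MEM/MEM
c2: i3 ld.MEM  no-port MEM/MEM
c3: i4 ld.MEM  RAW r1
c4: i5+i6 xor.ALU and.ALU  pair
c5: i7+i8 mulh.MUL bne.BR  pair

ISSUED = 5,6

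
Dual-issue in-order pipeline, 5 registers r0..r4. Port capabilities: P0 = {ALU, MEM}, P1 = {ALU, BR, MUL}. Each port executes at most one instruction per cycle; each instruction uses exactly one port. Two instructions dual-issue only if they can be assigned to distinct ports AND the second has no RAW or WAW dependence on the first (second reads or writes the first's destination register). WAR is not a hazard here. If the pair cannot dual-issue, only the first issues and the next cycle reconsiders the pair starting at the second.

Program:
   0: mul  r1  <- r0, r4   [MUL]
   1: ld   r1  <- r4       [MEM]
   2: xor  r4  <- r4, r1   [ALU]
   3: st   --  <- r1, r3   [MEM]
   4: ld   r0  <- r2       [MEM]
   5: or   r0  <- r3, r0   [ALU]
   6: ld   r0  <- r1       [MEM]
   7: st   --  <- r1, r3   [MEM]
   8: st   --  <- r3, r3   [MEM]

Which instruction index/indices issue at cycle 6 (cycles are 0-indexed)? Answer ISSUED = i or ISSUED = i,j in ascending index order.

ISSUED = 7

[0] i0  mul.MUL  -- WAW r1
[1] i1  ld.MEM  -- RAW r1
[2] i2/i3  xor.ALU+st.MEM  -- pair
[3] i4  ld.MEM  -- RAW+WAW r0
[4] i5  or.ALU  -- WAW r0
[5] i6  ld.MEM  -- no-port MEM/MEM
[6] i7  st.MEM  -- no-port MEM/MEM
[7] i8  st.MEM  -- tail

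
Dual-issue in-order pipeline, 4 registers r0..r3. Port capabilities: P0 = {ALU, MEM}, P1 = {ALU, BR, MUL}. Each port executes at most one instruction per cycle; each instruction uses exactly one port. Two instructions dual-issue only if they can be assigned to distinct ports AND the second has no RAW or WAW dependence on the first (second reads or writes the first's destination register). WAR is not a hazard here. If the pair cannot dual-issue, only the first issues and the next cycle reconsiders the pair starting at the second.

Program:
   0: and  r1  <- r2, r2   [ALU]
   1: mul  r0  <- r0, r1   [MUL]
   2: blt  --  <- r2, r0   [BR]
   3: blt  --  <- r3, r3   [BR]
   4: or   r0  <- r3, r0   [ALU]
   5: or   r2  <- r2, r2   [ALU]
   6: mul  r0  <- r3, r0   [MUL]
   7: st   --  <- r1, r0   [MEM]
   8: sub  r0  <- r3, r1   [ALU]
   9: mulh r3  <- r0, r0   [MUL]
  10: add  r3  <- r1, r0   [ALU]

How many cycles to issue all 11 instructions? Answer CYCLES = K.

CYCLES = 8

[0] i0  and.ALU  -- RAW r1
[1] i1  mul.MUL  -- no-port MUL/BR
[2] i2  blt.BR  -- no-port BR/BR
[3] i3,i4  blt.BR;or.ALU  -- 2-wide
[4] i5,i6  or.ALU;mul.MUL  -- 2-wide
[5] i7,i8  st.MEM;sub.ALU  -- 2-wide
[6] i9  mulh.MUL  -- WAW r3
[7] i10  add.ALU  -- tail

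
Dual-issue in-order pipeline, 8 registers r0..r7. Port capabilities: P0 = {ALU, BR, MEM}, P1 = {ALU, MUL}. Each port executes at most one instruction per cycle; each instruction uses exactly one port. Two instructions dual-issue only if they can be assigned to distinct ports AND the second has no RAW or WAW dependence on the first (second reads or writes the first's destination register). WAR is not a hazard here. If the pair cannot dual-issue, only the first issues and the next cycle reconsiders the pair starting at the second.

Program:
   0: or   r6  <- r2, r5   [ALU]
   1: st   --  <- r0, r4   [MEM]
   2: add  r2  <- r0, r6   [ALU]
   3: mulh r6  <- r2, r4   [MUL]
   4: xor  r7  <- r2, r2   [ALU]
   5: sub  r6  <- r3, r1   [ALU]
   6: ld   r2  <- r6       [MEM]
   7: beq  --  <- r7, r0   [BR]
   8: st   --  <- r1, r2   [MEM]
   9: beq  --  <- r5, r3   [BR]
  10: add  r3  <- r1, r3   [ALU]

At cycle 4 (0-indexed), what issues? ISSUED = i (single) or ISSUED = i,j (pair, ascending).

ISSUED = 6

  cy0 -> i0/i1 (or.ALU+st.MEM) dual
  cy1 -> i2 (add.ALU) RAW r2
  cy2 -> i3/i4 (mulh.MUL+xor.ALU) dual
  cy3 -> i5 (sub.ALU) RAW r6
  cy4 -> i6 (ld.MEM) no-port MEM/BR
  cy5 -> i7 (beq.BR) no-port BR/MEM
  cy6 -> i8 (st.MEM) no-port MEM/BR
  cy7 -> i9/i10 (beq.BR+add.ALU) dual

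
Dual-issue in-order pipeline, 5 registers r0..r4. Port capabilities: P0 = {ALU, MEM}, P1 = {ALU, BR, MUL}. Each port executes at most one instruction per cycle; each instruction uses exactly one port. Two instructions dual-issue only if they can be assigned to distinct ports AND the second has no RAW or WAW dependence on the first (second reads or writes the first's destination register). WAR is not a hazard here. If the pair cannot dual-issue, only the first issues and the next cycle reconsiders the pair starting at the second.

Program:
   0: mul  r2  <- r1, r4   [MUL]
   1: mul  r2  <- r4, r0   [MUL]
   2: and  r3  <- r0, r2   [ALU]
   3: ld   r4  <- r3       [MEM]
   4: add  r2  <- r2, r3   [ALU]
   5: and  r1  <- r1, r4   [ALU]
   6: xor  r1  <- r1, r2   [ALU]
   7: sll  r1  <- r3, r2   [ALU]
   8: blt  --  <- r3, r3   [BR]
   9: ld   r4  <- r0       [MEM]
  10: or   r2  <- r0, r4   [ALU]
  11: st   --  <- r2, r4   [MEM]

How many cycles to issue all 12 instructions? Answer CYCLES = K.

0. mul.MUL @i0  | no-port MUL/MUL
1. mul.MUL @i1  | RAW r2
2. and.ALU @i2  | RAW r3
3. ld.MEM/add.ALU @i3+i4  | 2-wide
4. and.ALU @i5  | RAW+WAW r1
5. xor.ALU @i6  | WAW r1
6. sll.ALU/blt.BR @i7+i8  | 2-wide
7. ld.MEM @i9  | RAW r4
8. or.ALU @i10  | RAW r2
9. st.MEM @i11  | tail

CYCLES = 10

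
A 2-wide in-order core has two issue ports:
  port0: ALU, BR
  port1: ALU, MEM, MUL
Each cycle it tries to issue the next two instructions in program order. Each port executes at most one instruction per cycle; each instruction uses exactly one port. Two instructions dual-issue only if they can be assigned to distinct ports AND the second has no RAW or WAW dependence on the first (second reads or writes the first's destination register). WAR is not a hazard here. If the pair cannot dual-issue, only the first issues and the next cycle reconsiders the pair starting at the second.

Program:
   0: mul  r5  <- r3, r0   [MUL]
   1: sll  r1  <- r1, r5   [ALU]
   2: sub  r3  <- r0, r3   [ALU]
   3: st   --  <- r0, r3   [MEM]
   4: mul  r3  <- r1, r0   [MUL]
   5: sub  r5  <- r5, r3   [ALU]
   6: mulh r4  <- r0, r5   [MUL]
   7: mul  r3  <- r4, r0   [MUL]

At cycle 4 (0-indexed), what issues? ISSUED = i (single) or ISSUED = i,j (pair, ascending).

ISSUED = 5

[0] i0  mul  -- RAW r5
[1] i1+i2  sll/sub  -- 2-wide
[2] i3  st  -- no-port MEM/MUL
[3] i4  mul  -- RAW r3
[4] i5  sub  -- RAW r5
[5] i6  mulh  -- no-port MUL/MUL
[6] i7  mul  -- tail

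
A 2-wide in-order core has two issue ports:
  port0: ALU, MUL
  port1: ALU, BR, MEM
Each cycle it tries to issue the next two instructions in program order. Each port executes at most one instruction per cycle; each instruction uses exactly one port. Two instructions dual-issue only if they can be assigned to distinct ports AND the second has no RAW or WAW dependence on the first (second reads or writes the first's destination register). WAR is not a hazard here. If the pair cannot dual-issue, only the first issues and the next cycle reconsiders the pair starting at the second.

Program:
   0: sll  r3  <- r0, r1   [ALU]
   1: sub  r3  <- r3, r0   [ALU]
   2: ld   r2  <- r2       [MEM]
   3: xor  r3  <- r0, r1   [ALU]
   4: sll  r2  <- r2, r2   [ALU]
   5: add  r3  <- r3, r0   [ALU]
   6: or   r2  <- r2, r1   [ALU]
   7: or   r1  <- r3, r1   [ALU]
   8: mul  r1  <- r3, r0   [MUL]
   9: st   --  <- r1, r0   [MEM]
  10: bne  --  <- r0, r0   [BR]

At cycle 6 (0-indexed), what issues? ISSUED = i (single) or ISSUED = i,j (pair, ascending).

ISSUED = 9

c0: i0 sll.ALU  RAW+WAW r3
c1: i1,i2 sub.ALU ld.MEM  pair
c2: i3,i4 xor.ALU sll.ALU  pair
c3: i5,i6 add.ALU or.ALU  pair
c4: i7 or.ALU  WAW r1
c5: i8 mul.MUL  RAW r1
c6: i9 st.MEM  no-port MEM/BR
c7: i10 bne.BR  tail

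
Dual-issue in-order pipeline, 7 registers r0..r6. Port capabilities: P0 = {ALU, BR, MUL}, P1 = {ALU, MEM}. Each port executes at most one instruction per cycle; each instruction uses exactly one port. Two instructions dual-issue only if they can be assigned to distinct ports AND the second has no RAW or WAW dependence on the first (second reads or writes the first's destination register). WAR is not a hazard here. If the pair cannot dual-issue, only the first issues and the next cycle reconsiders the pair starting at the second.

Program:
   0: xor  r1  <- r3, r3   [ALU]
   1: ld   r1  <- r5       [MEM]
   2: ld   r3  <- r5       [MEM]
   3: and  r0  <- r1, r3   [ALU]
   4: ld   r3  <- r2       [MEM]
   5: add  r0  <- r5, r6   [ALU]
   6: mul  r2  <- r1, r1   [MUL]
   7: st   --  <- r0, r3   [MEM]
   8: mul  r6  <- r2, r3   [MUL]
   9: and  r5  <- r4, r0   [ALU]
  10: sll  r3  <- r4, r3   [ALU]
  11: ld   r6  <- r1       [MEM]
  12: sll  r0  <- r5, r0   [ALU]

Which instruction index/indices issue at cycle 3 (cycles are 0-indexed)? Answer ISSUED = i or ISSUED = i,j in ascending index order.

#0 head=0: xor.ALU i0 WAW r1
#1 head=1: ld.MEM i1 no-port MEM/MEM
#2 head=2: ld.MEM i2 RAW r3
#3 head=3: and.ALU;ld.MEM i3/i4 pair
#4 head=5: add.ALU;mul.MUL i5/i6 pair
#5 head=7: st.MEM;mul.MUL i7/i8 pair
#6 head=9: and.ALU;sll.ALU i9/i10 pair
#7 head=11: ld.MEM;sll.ALU i11/i12 pair

ISSUED = 3,4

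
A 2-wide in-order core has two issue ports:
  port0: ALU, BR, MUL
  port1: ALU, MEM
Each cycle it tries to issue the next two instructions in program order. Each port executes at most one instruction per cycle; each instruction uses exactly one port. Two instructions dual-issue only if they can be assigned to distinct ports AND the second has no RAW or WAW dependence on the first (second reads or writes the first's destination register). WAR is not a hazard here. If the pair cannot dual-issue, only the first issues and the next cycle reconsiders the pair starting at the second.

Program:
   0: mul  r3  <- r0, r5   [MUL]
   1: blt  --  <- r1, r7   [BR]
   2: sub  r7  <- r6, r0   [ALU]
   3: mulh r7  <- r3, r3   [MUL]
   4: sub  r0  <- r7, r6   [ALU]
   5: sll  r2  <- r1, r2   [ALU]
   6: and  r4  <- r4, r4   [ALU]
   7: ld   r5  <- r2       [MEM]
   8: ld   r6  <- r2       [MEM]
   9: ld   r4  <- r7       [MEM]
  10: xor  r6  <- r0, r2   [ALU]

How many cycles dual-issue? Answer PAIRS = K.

PAIRS = 4

[0] i0  mul  -- no-port MUL/BR
[1] i1/i2  blt/sub  -- 2-wide
[2] i3  mulh  -- RAW r7
[3] i4/i5  sub/sll  -- 2-wide
[4] i6/i7  and/ld  -- 2-wide
[5] i8  ld  -- no-port MEM/MEM
[6] i9/i10  ld/xor  -- 2-wide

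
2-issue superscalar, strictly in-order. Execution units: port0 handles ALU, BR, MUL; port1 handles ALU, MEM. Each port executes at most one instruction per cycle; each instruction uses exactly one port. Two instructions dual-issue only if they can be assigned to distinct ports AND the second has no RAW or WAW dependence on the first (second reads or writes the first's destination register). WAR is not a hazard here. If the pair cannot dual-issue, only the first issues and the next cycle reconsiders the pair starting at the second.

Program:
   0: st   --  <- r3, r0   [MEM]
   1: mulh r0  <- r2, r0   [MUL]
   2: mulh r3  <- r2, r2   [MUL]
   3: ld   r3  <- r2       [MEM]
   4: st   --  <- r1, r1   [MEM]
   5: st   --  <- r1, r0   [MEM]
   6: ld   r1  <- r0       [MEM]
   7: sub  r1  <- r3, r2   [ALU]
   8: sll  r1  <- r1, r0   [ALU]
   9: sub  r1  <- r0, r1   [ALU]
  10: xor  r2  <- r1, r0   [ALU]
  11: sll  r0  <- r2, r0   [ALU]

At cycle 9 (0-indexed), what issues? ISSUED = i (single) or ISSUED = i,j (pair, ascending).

[0] i0,i1  st mulh  -- dual
[1] i2  mulh  -- WAW r3
[2] i3  ld  -- no-port MEM/MEM
[3] i4  st  -- no-port MEM/MEM
[4] i5  st  -- no-port MEM/MEM
[5] i6  ld  -- WAW r1
[6] i7  sub  -- RAW+WAW r1
[7] i8  sll  -- RAW+WAW r1
[8] i9  sub  -- RAW r1
[9] i10  xor  -- RAW r2
[10] i11  sll  -- tail

ISSUED = 10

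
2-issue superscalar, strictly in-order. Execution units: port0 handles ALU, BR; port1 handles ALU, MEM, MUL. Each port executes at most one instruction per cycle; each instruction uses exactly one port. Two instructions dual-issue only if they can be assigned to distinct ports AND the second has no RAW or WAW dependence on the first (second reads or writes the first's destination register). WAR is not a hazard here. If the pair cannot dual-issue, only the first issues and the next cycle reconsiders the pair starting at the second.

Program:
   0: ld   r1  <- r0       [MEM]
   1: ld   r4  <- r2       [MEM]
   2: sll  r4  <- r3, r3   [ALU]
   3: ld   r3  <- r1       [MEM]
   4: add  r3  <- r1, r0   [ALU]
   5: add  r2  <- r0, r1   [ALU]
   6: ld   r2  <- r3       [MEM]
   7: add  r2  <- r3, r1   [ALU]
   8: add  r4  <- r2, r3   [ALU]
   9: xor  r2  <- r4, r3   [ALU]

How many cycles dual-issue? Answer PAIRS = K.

#0 head=0: ld i0 no-port MEM/MEM
#1 head=1: ld i1 WAW r4
#2 head=2: sll ld i2/i3 pair
#3 head=4: add add i4/i5 pair
#4 head=6: ld i6 WAW r2
#5 head=7: add i7 RAW r2
#6 head=8: add i8 RAW r4
#7 head=9: xor i9 tail

PAIRS = 2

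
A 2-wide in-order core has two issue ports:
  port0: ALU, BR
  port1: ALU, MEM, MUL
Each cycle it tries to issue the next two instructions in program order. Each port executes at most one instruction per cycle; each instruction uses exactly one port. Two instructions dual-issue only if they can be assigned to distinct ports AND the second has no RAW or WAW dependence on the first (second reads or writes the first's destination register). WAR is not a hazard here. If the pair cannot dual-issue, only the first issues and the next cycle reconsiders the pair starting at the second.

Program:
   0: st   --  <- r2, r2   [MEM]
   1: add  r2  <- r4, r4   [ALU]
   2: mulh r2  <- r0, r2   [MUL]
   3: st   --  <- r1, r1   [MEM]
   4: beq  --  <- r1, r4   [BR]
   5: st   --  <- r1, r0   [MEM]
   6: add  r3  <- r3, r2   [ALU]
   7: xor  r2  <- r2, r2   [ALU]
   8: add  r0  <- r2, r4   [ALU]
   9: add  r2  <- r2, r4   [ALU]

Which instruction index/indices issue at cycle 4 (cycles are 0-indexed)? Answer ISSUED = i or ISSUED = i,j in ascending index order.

ISSUED = 7

  cy0 -> i0&i1 (st.MEM/add.ALU) dual
  cy1 -> i2 (mulh.MUL) no-port MUL/MEM
  cy2 -> i3&i4 (st.MEM/beq.BR) dual
  cy3 -> i5&i6 (st.MEM/add.ALU) dual
  cy4 -> i7 (xor.ALU) RAW r2
  cy5 -> i8&i9 (add.ALU/add.ALU) dual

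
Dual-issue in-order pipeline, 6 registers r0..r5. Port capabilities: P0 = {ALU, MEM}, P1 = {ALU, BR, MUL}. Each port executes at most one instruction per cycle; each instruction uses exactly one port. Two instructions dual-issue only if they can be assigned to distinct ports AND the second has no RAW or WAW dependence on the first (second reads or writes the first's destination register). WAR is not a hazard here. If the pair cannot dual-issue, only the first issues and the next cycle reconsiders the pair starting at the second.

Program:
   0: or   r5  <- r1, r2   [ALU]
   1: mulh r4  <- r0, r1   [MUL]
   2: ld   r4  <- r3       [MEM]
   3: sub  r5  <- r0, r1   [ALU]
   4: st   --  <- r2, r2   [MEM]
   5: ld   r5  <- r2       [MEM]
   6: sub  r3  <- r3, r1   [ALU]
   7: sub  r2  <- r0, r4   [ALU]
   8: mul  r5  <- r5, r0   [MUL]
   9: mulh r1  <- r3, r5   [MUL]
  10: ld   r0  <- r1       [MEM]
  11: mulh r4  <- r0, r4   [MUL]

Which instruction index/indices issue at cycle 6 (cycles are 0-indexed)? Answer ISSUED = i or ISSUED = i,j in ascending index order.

ISSUED = 10

#0 head=0: or+mulh i0&i1 dual
#1 head=2: ld+sub i2&i3 dual
#2 head=4: st i4 no-port MEM/MEM
#3 head=5: ld+sub i5&i6 dual
#4 head=7: sub+mul i7&i8 dual
#5 head=9: mulh i9 RAW r1
#6 head=10: ld i10 RAW r0
#7 head=11: mulh i11 tail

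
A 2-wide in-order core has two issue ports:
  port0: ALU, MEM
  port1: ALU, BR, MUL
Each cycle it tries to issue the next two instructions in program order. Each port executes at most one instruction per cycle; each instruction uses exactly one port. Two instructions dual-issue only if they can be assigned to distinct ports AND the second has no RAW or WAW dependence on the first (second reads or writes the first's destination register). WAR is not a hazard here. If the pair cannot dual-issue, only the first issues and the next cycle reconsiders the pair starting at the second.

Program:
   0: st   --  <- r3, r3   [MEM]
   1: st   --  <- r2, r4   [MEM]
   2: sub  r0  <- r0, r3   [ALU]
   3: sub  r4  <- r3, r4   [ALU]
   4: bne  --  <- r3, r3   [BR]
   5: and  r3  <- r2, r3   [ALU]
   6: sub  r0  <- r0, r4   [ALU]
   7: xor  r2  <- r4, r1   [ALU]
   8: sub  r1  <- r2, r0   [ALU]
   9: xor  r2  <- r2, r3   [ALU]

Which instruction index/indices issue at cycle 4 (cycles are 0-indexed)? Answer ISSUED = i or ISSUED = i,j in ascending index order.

ISSUED = 7

c0: i0 st.MEM  no-port MEM/MEM
c1: i1/i2 st.MEM sub.ALU  dual
c2: i3/i4 sub.ALU bne.BR  dual
c3: i5/i6 and.ALU sub.ALU  dual
c4: i7 xor.ALU  RAW r2
c5: i8/i9 sub.ALU xor.ALU  dual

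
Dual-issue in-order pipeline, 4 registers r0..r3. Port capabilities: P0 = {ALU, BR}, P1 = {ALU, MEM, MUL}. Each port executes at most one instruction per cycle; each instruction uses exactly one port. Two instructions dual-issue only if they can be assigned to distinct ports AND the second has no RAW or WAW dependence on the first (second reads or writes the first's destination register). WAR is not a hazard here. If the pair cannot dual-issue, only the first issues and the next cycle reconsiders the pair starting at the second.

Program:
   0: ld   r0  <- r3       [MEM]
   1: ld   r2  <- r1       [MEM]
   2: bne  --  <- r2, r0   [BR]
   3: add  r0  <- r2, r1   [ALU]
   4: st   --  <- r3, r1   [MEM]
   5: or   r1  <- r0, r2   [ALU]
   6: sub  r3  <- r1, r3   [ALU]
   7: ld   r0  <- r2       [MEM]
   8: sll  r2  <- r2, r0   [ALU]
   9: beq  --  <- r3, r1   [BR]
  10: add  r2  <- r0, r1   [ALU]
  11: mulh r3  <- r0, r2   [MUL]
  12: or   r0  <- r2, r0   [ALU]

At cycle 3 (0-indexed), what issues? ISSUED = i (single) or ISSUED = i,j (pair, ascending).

  cy0 -> i0 (ld) no-port MEM/MEM
  cy1 -> i1 (ld) RAW r2
  cy2 -> i2/i3 (bne+add) dual
  cy3 -> i4/i5 (st+or) dual
  cy4 -> i6/i7 (sub+ld) dual
  cy5 -> i8/i9 (sll+beq) dual
  cy6 -> i10 (add) RAW r2
  cy7 -> i11/i12 (mulh+or) dual

ISSUED = 4,5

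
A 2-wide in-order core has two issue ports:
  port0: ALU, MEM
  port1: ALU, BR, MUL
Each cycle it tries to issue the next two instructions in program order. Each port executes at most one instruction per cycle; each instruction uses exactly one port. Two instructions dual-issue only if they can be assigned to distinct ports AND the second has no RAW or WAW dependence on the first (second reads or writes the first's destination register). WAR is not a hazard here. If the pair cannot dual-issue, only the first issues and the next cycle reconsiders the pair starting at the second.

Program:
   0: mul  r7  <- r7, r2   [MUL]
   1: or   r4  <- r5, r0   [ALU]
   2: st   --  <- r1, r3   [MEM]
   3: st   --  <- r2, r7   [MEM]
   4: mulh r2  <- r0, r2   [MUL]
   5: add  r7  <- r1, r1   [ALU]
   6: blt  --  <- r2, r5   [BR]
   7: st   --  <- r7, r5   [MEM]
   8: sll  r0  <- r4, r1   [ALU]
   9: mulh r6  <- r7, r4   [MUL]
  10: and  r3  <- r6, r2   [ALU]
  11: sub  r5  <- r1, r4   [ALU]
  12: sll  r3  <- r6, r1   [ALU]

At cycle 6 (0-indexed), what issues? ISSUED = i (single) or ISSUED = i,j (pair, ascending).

ISSUED = 10,11

t=0 i0,i1:mul.MUL;or.ALU ; dual
t=1 i2:st.MEM ; no-port MEM/MEM
t=2 i3,i4:st.MEM;mulh.MUL ; dual
t=3 i5,i6:add.ALU;blt.BR ; dual
t=4 i7,i8:st.MEM;sll.ALU ; dual
t=5 i9:mulh.MUL ; RAW r6
t=6 i10,i11:and.ALU;sub.ALU ; dual
t=7 i12:sll.ALU ; tail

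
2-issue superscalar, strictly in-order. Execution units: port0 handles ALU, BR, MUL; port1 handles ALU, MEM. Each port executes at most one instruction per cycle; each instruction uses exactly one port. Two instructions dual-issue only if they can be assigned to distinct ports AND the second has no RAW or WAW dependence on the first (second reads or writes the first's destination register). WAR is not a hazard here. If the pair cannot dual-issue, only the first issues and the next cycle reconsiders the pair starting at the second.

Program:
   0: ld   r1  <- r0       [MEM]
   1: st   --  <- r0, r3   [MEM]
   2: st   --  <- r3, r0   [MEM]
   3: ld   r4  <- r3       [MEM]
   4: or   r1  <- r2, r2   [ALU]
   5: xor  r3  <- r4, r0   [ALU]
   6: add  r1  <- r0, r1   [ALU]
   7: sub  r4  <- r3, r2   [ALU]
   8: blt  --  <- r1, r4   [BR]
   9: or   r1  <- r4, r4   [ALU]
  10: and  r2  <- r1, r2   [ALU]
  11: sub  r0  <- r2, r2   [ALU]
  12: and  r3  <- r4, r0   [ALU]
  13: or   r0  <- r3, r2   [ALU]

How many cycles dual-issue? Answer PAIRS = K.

[0] i0  ld  -- no-port MEM/MEM
[1] i1  st  -- no-port MEM/MEM
[2] i2  st  -- no-port MEM/MEM
[3] i3,i4  ld+or  -- dual
[4] i5,i6  xor+add  -- dual
[5] i7  sub  -- RAW r4
[6] i8,i9  blt+or  -- dual
[7] i10  and  -- RAW r2
[8] i11  sub  -- RAW r0
[9] i12  and  -- RAW r3
[10] i13  or  -- tail

PAIRS = 3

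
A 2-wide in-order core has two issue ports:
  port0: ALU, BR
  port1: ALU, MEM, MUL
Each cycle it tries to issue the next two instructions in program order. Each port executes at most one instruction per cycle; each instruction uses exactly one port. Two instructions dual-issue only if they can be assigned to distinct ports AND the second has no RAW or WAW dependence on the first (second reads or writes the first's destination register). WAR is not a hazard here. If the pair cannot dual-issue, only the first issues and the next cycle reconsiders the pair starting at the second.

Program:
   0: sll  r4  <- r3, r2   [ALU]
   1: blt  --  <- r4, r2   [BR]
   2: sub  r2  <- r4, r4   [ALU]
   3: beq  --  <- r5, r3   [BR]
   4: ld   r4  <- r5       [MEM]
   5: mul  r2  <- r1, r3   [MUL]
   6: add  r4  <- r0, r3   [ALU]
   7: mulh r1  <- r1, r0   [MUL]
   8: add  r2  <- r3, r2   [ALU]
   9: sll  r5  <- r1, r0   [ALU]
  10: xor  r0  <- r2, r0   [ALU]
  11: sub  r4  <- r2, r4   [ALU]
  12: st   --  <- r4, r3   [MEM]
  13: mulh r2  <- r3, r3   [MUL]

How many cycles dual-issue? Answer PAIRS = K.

PAIRS = 5

0. sll.ALU @i0  | RAW r4
1. blt.BR+sub.ALU @i1+i2  | pair
2. beq.BR+ld.MEM @i3+i4  | pair
3. mul.MUL+add.ALU @i5+i6  | pair
4. mulh.MUL+add.ALU @i7+i8  | pair
5. sll.ALU+xor.ALU @i9+i10  | pair
6. sub.ALU @i11  | RAW r4
7. st.MEM @i12  | no-port MEM/MUL
8. mulh.MUL @i13  | tail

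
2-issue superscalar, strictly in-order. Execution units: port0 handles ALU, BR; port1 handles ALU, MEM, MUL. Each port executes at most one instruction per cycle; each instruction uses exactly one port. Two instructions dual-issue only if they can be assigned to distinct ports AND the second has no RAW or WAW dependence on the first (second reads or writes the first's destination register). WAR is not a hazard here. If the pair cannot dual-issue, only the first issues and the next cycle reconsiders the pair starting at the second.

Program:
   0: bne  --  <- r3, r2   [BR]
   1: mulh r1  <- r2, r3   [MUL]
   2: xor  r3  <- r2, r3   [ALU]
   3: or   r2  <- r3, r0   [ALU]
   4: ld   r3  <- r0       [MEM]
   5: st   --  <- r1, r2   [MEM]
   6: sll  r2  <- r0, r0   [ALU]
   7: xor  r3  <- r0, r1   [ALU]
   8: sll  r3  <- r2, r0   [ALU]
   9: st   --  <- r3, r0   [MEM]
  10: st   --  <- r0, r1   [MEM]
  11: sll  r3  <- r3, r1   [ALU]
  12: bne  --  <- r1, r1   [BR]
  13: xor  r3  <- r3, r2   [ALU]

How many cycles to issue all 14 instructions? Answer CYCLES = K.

CYCLES = 9

0. bne+mulh @i0&i1  | dual
1. xor @i2  | RAW r3
2. or+ld @i3&i4  | dual
3. st+sll @i5&i6  | dual
4. xor @i7  | WAW r3
5. sll @i8  | RAW r3
6. st @i9  | no-port MEM/MEM
7. st+sll @i10&i11  | dual
8. bne+xor @i12&i13  | dual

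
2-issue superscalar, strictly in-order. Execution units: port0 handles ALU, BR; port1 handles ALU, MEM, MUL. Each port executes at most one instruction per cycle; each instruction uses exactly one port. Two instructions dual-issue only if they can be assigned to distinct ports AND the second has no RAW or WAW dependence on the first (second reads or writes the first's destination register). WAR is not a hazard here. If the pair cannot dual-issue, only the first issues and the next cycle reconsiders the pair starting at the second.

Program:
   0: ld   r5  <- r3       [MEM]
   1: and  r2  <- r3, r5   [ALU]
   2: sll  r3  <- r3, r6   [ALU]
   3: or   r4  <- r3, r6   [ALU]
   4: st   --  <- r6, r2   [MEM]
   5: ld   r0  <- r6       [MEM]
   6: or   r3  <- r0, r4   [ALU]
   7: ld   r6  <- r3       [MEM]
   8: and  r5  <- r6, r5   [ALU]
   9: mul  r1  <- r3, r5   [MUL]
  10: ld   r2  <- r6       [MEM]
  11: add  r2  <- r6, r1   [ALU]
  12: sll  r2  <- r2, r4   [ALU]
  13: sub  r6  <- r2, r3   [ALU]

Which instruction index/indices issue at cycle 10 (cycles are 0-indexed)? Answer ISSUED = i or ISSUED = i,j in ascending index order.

[0] i0  ld.MEM  -- RAW r5
[1] i1+i2  and.ALU/sll.ALU  -- dual
[2] i3+i4  or.ALU/st.MEM  -- dual
[3] i5  ld.MEM  -- RAW r0
[4] i6  or.ALU  -- RAW r3
[5] i7  ld.MEM  -- RAW r6
[6] i8  and.ALU  -- RAW r5
[7] i9  mul.MUL  -- no-port MUL/MEM
[8] i10  ld.MEM  -- WAW r2
[9] i11  add.ALU  -- RAW+WAW r2
[10] i12  sll.ALU  -- RAW r2
[11] i13  sub.ALU  -- tail

ISSUED = 12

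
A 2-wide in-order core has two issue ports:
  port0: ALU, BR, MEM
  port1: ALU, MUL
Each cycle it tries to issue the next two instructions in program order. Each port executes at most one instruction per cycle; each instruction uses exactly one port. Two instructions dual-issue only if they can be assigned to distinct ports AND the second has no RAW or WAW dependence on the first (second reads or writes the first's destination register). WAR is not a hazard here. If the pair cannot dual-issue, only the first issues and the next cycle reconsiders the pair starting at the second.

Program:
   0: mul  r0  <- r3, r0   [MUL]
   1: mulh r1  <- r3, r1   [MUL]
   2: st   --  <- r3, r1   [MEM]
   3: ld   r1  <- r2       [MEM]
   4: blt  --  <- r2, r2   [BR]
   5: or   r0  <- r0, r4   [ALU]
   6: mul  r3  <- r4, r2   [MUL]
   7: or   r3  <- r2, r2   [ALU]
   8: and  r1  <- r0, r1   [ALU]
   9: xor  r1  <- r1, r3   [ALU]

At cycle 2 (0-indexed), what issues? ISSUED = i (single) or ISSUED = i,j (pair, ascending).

ISSUED = 2

[0] i0  mul.MUL  -- no-port MUL/MUL
[1] i1  mulh.MUL  -- RAW r1
[2] i2  st.MEM  -- no-port MEM/MEM
[3] i3  ld.MEM  -- no-port MEM/BR
[4] i4,i5  blt.BR;or.ALU  -- 2-wide
[5] i6  mul.MUL  -- WAW r3
[6] i7,i8  or.ALU;and.ALU  -- 2-wide
[7] i9  xor.ALU  -- tail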